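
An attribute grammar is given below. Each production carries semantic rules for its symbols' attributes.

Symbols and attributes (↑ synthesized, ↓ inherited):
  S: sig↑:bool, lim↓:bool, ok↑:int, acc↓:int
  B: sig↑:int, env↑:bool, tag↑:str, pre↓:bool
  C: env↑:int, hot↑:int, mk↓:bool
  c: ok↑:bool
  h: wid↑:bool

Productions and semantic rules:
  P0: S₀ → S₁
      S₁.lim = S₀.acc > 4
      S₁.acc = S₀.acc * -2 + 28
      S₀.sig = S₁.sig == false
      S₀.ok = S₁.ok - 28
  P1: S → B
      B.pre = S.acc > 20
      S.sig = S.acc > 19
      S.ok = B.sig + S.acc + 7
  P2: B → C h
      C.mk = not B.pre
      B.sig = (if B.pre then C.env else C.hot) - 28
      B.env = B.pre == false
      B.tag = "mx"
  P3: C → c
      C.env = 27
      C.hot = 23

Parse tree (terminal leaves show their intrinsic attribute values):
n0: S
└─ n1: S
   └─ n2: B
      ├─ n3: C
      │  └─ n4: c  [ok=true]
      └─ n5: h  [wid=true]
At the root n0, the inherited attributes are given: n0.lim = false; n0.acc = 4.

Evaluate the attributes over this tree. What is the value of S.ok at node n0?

-6

1. n0.lim = false  [given at root]
2. n0.acc = 4  [given at root]
3. n1.lim = false  [S₀.acc > 4]
4. n1.acc = 20  [S₀.acc * -2 + 28]
5. n2.pre = false  [S.acc > 20]
6. n3.mk = true  [not B.pre]
7. n4.ok = true  [terminal]
8. n3.env = 27  [27]
9. n3.hot = 23  [23]
10. n5.wid = true  [terminal]
11. n2.sig = -5  [(if B.pre then C.env else C.hot) - 28]
12. n2.env = true  [B.pre == false]
13. n2.tag = "mx"  ["mx"]
14. n1.sig = true  [S.acc > 19]
15. n1.ok = 22  [B.sig + S.acc + 7]
16. n0.sig = false  [S₁.sig == false]
17. n0.ok = -6  [S₁.ok - 28]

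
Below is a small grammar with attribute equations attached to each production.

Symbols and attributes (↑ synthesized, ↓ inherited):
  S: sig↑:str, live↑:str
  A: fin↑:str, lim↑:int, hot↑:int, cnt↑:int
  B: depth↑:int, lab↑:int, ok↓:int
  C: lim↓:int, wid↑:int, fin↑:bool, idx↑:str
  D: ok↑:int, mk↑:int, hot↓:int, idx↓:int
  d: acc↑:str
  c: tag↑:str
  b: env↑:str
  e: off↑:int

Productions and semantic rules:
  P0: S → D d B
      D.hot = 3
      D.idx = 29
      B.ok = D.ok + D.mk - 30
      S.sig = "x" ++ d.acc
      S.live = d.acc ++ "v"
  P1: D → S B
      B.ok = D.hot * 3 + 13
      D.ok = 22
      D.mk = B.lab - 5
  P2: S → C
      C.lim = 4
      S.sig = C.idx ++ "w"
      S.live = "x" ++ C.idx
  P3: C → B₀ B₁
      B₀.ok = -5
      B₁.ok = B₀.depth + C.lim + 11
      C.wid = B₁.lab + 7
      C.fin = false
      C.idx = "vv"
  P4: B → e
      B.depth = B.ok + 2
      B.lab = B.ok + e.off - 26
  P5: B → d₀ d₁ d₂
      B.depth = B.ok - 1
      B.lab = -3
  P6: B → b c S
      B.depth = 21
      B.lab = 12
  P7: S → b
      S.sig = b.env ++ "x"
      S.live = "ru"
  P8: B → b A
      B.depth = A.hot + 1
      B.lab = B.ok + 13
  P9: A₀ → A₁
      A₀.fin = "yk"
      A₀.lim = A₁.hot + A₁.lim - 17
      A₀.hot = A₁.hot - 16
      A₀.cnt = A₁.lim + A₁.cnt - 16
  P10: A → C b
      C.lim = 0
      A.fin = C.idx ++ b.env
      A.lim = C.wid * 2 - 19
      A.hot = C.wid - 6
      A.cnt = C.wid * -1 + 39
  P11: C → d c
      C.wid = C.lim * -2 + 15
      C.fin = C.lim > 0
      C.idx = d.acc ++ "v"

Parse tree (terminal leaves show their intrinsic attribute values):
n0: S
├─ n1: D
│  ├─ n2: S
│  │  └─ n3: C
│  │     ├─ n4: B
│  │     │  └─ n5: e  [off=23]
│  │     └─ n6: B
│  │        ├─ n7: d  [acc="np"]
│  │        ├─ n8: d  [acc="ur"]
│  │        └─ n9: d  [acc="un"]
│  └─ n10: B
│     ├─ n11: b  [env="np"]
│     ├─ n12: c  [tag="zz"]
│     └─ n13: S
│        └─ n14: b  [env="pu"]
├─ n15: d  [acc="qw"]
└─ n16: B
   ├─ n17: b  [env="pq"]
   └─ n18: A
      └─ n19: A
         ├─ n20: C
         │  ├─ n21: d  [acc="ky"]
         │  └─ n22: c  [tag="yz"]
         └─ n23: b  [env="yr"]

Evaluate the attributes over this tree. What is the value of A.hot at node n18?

-7

1. n1.hot = 3  [3]
2. n1.idx = 29  [29]
3. n3.lim = 4  [4]
4. n4.ok = -5  [-5]
5. n5.off = 23  [terminal]
6. n4.depth = -3  [B.ok + 2]
7. n4.lab = -8  [B.ok + e.off - 26]
8. n6.ok = 12  [B₀.depth + C.lim + 11]
9. n7.acc = "np"  [terminal]
10. n8.acc = "ur"  [terminal]
11. n9.acc = "un"  [terminal]
12. n6.depth = 11  [B.ok - 1]
13. n6.lab = -3  [-3]
14. n3.wid = 4  [B₁.lab + 7]
15. n3.fin = false  [false]
16. n3.idx = "vv"  ["vv"]
17. n2.sig = "vvw"  [C.idx ++ "w"]
18. n2.live = "xvv"  ["x" ++ C.idx]
19. n10.ok = 22  [D.hot * 3 + 13]
20. n11.env = "np"  [terminal]
21. n12.tag = "zz"  [terminal]
22. n14.env = "pu"  [terminal]
23. n13.sig = "pux"  [b.env ++ "x"]
24. n13.live = "ru"  ["ru"]
25. n10.depth = 21  [21]
26. n10.lab = 12  [12]
27. n1.ok = 22  [22]
28. n1.mk = 7  [B.lab - 5]
29. n15.acc = "qw"  [terminal]
30. n16.ok = -1  [D.ok + D.mk - 30]
31. n17.env = "pq"  [terminal]
32. n20.lim = 0  [0]
33. n21.acc = "ky"  [terminal]
34. n22.tag = "yz"  [terminal]
35. n20.wid = 15  [C.lim * -2 + 15]
36. n20.fin = false  [C.lim > 0]
37. n20.idx = "kyv"  [d.acc ++ "v"]
38. n23.env = "yr"  [terminal]
39. n19.fin = "kyvyr"  [C.idx ++ b.env]
40. n19.lim = 11  [C.wid * 2 - 19]
41. n19.hot = 9  [C.wid - 6]
42. n19.cnt = 24  [C.wid * -1 + 39]
43. n18.fin = "yk"  ["yk"]
44. n18.lim = 3  [A₁.hot + A₁.lim - 17]
45. n18.hot = -7  [A₁.hot - 16]
46. n18.cnt = 19  [A₁.lim + A₁.cnt - 16]
47. n16.depth = -6  [A.hot + 1]
48. n16.lab = 12  [B.ok + 13]
49. n0.sig = "xqw"  ["x" ++ d.acc]
50. n0.live = "qwv"  [d.acc ++ "v"]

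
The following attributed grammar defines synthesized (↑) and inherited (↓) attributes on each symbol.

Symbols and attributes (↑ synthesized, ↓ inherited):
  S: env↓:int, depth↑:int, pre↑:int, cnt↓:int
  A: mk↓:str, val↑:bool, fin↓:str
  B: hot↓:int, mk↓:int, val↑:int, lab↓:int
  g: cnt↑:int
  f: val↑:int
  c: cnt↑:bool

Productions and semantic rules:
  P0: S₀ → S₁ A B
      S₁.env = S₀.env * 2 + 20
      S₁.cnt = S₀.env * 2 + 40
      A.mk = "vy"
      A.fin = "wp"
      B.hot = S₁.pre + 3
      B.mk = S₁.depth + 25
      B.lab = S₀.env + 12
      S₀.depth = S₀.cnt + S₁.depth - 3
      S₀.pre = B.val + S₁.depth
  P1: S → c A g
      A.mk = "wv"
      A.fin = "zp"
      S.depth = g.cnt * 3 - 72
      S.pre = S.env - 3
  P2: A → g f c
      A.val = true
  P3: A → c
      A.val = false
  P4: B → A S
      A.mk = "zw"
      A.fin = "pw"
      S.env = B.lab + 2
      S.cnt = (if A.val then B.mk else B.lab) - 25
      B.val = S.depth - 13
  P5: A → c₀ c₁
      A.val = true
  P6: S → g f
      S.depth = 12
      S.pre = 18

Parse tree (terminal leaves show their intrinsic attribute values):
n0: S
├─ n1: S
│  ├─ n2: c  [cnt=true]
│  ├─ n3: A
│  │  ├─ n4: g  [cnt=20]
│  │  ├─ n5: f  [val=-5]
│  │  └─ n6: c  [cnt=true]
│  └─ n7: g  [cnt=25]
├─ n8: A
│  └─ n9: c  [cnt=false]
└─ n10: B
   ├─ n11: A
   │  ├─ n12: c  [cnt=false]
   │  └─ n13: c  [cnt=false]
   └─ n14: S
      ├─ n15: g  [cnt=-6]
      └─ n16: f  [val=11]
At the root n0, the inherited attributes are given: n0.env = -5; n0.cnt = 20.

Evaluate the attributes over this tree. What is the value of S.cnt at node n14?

3

1. n0.env = -5  [given at root]
2. n0.cnt = 20  [given at root]
3. n1.env = 10  [S₀.env * 2 + 20]
4. n1.cnt = 30  [S₀.env * 2 + 40]
5. n2.cnt = true  [terminal]
6. n3.mk = "wv"  ["wv"]
7. n3.fin = "zp"  ["zp"]
8. n4.cnt = 20  [terminal]
9. n5.val = -5  [terminal]
10. n6.cnt = true  [terminal]
11. n3.val = true  [true]
12. n7.cnt = 25  [terminal]
13. n1.depth = 3  [g.cnt * 3 - 72]
14. n1.pre = 7  [S.env - 3]
15. n8.mk = "vy"  ["vy"]
16. n8.fin = "wp"  ["wp"]
17. n9.cnt = false  [terminal]
18. n8.val = false  [false]
19. n10.hot = 10  [S₁.pre + 3]
20. n10.mk = 28  [S₁.depth + 25]
21. n10.lab = 7  [S₀.env + 12]
22. n11.mk = "zw"  ["zw"]
23. n11.fin = "pw"  ["pw"]
24. n12.cnt = false  [terminal]
25. n13.cnt = false  [terminal]
26. n11.val = true  [true]
27. n14.env = 9  [B.lab + 2]
28. n14.cnt = 3  [(if A.val then B.mk else B.lab) - 25]
29. n15.cnt = -6  [terminal]
30. n16.val = 11  [terminal]
31. n14.depth = 12  [12]
32. n14.pre = 18  [18]
33. n10.val = -1  [S.depth - 13]
34. n0.depth = 20  [S₀.cnt + S₁.depth - 3]
35. n0.pre = 2  [B.val + S₁.depth]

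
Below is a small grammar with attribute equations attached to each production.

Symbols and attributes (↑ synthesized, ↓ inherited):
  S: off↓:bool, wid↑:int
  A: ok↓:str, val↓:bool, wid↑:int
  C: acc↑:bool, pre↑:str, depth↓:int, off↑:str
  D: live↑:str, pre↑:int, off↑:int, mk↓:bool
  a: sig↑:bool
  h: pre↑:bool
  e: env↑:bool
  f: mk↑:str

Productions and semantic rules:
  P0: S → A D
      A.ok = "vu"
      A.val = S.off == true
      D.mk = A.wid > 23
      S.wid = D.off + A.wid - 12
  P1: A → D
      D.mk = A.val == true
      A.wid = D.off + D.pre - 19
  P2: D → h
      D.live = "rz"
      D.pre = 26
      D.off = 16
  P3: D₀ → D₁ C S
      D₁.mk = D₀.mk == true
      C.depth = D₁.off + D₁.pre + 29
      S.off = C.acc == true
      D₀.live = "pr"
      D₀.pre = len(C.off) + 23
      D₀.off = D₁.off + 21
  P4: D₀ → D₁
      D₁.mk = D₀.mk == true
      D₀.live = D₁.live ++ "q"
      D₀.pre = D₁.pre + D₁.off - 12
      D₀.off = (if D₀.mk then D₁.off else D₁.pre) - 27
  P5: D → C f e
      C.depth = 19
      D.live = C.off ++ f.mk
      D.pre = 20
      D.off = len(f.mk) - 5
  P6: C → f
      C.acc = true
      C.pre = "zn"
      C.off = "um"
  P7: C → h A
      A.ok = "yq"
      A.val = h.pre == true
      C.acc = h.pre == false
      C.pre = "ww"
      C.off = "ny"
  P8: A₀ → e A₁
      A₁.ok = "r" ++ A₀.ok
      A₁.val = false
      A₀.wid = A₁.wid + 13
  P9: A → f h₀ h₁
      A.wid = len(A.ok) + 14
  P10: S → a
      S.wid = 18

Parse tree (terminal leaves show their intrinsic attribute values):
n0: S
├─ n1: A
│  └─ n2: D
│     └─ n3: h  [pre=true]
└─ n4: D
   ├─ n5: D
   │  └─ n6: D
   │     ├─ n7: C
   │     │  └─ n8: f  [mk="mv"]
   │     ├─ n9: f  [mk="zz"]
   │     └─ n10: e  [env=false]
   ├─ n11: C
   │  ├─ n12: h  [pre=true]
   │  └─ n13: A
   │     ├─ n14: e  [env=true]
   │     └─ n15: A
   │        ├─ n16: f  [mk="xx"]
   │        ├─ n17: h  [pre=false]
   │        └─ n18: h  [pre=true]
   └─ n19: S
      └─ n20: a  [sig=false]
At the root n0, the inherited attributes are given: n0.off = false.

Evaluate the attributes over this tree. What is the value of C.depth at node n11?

1. n0.off = false  [given at root]
2. n1.ok = "vu"  ["vu"]
3. n1.val = false  [S.off == true]
4. n2.mk = false  [A.val == true]
5. n3.pre = true  [terminal]
6. n2.live = "rz"  ["rz"]
7. n2.pre = 26  [26]
8. n2.off = 16  [16]
9. n1.wid = 23  [D.off + D.pre - 19]
10. n4.mk = false  [A.wid > 23]
11. n5.mk = false  [D₀.mk == true]
12. n6.mk = false  [D₀.mk == true]
13. n7.depth = 19  [19]
14. n8.mk = "mv"  [terminal]
15. n7.acc = true  [true]
16. n7.pre = "zn"  ["zn"]
17. n7.off = "um"  ["um"]
18. n9.mk = "zz"  [terminal]
19. n10.env = false  [terminal]
20. n6.live = "umzz"  [C.off ++ f.mk]
21. n6.pre = 20  [20]
22. n6.off = -3  [len(f.mk) - 5]
23. n5.live = "umzzq"  [D₁.live ++ "q"]
24. n5.pre = 5  [D₁.pre + D₁.off - 12]
25. n5.off = -7  [(if D₀.mk then D₁.off else D₁.pre) - 27]
26. n11.depth = 27  [D₁.off + D₁.pre + 29]
27. n12.pre = true  [terminal]
28. n13.ok = "yq"  ["yq"]
29. n13.val = true  [h.pre == true]
30. n14.env = true  [terminal]
31. n15.ok = "ryq"  ["r" ++ A₀.ok]
32. n15.val = false  [false]
33. n16.mk = "xx"  [terminal]
34. n17.pre = false  [terminal]
35. n18.pre = true  [terminal]
36. n15.wid = 17  [len(A.ok) + 14]
37. n13.wid = 30  [A₁.wid + 13]
38. n11.acc = false  [h.pre == false]
39. n11.pre = "ww"  ["ww"]
40. n11.off = "ny"  ["ny"]
41. n19.off = false  [C.acc == true]
42. n20.sig = false  [terminal]
43. n19.wid = 18  [18]
44. n4.live = "pr"  ["pr"]
45. n4.pre = 25  [len(C.off) + 23]
46. n4.off = 14  [D₁.off + 21]
47. n0.wid = 25  [D.off + A.wid - 12]

27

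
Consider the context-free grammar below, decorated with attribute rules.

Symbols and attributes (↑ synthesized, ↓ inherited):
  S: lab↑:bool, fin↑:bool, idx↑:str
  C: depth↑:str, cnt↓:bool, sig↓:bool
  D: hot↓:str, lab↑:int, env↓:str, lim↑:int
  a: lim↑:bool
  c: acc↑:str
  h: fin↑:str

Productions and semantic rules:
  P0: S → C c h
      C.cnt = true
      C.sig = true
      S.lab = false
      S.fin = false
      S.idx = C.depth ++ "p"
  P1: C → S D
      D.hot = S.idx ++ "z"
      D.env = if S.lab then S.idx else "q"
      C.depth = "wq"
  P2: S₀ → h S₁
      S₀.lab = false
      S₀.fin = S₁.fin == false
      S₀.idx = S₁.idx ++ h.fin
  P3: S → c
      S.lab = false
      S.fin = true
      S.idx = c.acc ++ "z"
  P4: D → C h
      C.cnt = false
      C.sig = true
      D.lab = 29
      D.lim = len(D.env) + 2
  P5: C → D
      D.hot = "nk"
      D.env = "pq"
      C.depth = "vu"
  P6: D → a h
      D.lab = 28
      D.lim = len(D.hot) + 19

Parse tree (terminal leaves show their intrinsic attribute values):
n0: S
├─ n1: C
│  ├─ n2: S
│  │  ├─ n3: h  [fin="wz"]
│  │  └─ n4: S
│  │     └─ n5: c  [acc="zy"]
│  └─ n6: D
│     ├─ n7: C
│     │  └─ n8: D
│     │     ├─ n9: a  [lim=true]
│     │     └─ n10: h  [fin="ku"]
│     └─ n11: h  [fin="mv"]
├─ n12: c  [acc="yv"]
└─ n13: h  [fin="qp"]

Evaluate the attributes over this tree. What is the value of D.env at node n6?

"q"

1. n1.cnt = true  [true]
2. n1.sig = true  [true]
3. n3.fin = "wz"  [terminal]
4. n5.acc = "zy"  [terminal]
5. n4.lab = false  [false]
6. n4.fin = true  [true]
7. n4.idx = "zyz"  [c.acc ++ "z"]
8. n2.lab = false  [false]
9. n2.fin = false  [S₁.fin == false]
10. n2.idx = "zyzwz"  [S₁.idx ++ h.fin]
11. n6.hot = "zyzwzz"  [S.idx ++ "z"]
12. n6.env = "q"  [if S.lab then S.idx else "q"]
13. n7.cnt = false  [false]
14. n7.sig = true  [true]
15. n8.hot = "nk"  ["nk"]
16. n8.env = "pq"  ["pq"]
17. n9.lim = true  [terminal]
18. n10.fin = "ku"  [terminal]
19. n8.lab = 28  [28]
20. n8.lim = 21  [len(D.hot) + 19]
21. n7.depth = "vu"  ["vu"]
22. n11.fin = "mv"  [terminal]
23. n6.lab = 29  [29]
24. n6.lim = 3  [len(D.env) + 2]
25. n1.depth = "wq"  ["wq"]
26. n12.acc = "yv"  [terminal]
27. n13.fin = "qp"  [terminal]
28. n0.lab = false  [false]
29. n0.fin = false  [false]
30. n0.idx = "wqp"  [C.depth ++ "p"]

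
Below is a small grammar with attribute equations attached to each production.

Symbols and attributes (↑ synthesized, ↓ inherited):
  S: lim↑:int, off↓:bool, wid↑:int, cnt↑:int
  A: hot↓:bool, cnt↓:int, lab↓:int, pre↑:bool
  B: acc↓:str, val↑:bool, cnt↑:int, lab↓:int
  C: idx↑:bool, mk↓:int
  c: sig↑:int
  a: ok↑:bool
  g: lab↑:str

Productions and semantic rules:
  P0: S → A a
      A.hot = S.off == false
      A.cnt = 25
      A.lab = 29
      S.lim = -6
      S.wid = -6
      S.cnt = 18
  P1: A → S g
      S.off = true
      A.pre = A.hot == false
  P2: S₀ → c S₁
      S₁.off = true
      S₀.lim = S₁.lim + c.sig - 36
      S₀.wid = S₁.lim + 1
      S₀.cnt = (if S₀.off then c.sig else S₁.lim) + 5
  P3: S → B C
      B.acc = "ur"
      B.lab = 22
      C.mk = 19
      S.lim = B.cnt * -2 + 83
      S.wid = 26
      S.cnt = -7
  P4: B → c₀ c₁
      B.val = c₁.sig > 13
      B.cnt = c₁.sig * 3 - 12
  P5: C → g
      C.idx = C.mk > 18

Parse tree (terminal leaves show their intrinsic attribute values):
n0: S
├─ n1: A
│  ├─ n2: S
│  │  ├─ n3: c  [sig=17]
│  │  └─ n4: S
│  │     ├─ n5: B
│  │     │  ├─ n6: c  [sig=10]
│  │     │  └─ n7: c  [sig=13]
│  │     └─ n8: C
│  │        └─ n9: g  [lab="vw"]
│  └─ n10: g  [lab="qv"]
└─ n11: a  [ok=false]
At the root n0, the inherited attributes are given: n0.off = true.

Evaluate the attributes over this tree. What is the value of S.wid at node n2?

30

1. n0.off = true  [given at root]
2. n1.hot = false  [S.off == false]
3. n1.cnt = 25  [25]
4. n1.lab = 29  [29]
5. n2.off = true  [true]
6. n3.sig = 17  [terminal]
7. n4.off = true  [true]
8. n5.acc = "ur"  ["ur"]
9. n5.lab = 22  [22]
10. n6.sig = 10  [terminal]
11. n7.sig = 13  [terminal]
12. n5.val = false  [c₁.sig > 13]
13. n5.cnt = 27  [c₁.sig * 3 - 12]
14. n8.mk = 19  [19]
15. n9.lab = "vw"  [terminal]
16. n8.idx = true  [C.mk > 18]
17. n4.lim = 29  [B.cnt * -2 + 83]
18. n4.wid = 26  [26]
19. n4.cnt = -7  [-7]
20. n2.lim = 10  [S₁.lim + c.sig - 36]
21. n2.wid = 30  [S₁.lim + 1]
22. n2.cnt = 22  [(if S₀.off then c.sig else S₁.lim) + 5]
23. n10.lab = "qv"  [terminal]
24. n1.pre = true  [A.hot == false]
25. n11.ok = false  [terminal]
26. n0.lim = -6  [-6]
27. n0.wid = -6  [-6]
28. n0.cnt = 18  [18]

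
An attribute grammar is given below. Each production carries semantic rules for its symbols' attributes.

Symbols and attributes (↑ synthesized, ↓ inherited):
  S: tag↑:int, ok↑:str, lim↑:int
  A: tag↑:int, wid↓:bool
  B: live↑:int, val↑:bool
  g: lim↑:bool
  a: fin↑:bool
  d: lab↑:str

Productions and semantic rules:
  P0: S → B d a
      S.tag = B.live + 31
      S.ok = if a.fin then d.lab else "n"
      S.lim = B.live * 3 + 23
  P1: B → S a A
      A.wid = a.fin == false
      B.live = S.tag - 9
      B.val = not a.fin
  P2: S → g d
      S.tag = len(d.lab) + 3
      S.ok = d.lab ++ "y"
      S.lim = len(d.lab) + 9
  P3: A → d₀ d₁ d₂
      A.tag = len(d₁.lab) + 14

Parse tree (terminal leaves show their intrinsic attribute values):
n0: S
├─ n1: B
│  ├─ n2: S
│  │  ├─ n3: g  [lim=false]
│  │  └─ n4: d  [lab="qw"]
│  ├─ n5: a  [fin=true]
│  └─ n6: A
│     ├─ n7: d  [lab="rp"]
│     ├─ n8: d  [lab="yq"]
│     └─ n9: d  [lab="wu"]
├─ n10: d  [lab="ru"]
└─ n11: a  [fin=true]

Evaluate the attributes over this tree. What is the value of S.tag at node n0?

27

1. n3.lim = false  [terminal]
2. n4.lab = "qw"  [terminal]
3. n2.tag = 5  [len(d.lab) + 3]
4. n2.ok = "qwy"  [d.lab ++ "y"]
5. n2.lim = 11  [len(d.lab) + 9]
6. n5.fin = true  [terminal]
7. n6.wid = false  [a.fin == false]
8. n7.lab = "rp"  [terminal]
9. n8.lab = "yq"  [terminal]
10. n9.lab = "wu"  [terminal]
11. n6.tag = 16  [len(d₁.lab) + 14]
12. n1.live = -4  [S.tag - 9]
13. n1.val = false  [not a.fin]
14. n10.lab = "ru"  [terminal]
15. n11.fin = true  [terminal]
16. n0.tag = 27  [B.live + 31]
17. n0.ok = "ru"  [if a.fin then d.lab else "n"]
18. n0.lim = 11  [B.live * 3 + 23]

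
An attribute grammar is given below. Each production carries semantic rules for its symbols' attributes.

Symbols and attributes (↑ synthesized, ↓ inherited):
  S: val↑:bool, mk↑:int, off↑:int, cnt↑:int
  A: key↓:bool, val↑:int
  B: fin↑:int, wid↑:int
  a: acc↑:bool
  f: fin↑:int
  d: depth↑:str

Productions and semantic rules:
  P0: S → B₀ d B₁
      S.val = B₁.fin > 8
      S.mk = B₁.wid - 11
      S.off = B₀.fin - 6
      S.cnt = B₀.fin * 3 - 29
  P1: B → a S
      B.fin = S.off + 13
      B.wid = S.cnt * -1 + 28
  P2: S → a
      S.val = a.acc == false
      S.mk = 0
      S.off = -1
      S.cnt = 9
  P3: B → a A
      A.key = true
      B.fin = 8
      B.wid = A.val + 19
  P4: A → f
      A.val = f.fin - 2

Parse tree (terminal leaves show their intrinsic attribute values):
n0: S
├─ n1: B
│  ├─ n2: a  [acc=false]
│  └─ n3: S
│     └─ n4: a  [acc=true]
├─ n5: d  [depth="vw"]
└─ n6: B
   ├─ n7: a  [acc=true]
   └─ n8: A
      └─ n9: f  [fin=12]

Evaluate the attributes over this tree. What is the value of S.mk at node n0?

1. n2.acc = false  [terminal]
2. n4.acc = true  [terminal]
3. n3.val = false  [a.acc == false]
4. n3.mk = 0  [0]
5. n3.off = -1  [-1]
6. n3.cnt = 9  [9]
7. n1.fin = 12  [S.off + 13]
8. n1.wid = 19  [S.cnt * -1 + 28]
9. n5.depth = "vw"  [terminal]
10. n7.acc = true  [terminal]
11. n8.key = true  [true]
12. n9.fin = 12  [terminal]
13. n8.val = 10  [f.fin - 2]
14. n6.fin = 8  [8]
15. n6.wid = 29  [A.val + 19]
16. n0.val = false  [B₁.fin > 8]
17. n0.mk = 18  [B₁.wid - 11]
18. n0.off = 6  [B₀.fin - 6]
19. n0.cnt = 7  [B₀.fin * 3 - 29]

18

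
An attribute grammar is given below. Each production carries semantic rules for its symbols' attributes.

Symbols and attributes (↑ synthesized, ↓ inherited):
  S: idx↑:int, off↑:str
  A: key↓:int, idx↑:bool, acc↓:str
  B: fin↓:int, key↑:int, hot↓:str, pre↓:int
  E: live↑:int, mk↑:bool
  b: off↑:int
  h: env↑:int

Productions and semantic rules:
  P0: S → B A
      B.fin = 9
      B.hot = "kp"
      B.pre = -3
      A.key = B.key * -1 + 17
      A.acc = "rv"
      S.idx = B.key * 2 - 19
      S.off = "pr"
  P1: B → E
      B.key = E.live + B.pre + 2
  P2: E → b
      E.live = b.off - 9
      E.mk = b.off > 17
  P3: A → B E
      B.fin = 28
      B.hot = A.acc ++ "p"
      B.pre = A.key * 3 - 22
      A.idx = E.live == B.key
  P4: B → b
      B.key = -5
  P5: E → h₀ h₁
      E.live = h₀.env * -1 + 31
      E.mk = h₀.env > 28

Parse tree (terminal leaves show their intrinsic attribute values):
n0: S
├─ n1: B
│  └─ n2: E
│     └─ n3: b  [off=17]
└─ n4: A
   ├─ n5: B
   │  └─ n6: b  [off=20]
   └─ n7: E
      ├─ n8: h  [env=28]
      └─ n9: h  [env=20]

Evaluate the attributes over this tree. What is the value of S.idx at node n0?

-5

1. n1.fin = 9  [9]
2. n1.hot = "kp"  ["kp"]
3. n1.pre = -3  [-3]
4. n3.off = 17  [terminal]
5. n2.live = 8  [b.off - 9]
6. n2.mk = false  [b.off > 17]
7. n1.key = 7  [E.live + B.pre + 2]
8. n4.key = 10  [B.key * -1 + 17]
9. n4.acc = "rv"  ["rv"]
10. n5.fin = 28  [28]
11. n5.hot = "rvp"  [A.acc ++ "p"]
12. n5.pre = 8  [A.key * 3 - 22]
13. n6.off = 20  [terminal]
14. n5.key = -5  [-5]
15. n8.env = 28  [terminal]
16. n9.env = 20  [terminal]
17. n7.live = 3  [h₀.env * -1 + 31]
18. n7.mk = false  [h₀.env > 28]
19. n4.idx = false  [E.live == B.key]
20. n0.idx = -5  [B.key * 2 - 19]
21. n0.off = "pr"  ["pr"]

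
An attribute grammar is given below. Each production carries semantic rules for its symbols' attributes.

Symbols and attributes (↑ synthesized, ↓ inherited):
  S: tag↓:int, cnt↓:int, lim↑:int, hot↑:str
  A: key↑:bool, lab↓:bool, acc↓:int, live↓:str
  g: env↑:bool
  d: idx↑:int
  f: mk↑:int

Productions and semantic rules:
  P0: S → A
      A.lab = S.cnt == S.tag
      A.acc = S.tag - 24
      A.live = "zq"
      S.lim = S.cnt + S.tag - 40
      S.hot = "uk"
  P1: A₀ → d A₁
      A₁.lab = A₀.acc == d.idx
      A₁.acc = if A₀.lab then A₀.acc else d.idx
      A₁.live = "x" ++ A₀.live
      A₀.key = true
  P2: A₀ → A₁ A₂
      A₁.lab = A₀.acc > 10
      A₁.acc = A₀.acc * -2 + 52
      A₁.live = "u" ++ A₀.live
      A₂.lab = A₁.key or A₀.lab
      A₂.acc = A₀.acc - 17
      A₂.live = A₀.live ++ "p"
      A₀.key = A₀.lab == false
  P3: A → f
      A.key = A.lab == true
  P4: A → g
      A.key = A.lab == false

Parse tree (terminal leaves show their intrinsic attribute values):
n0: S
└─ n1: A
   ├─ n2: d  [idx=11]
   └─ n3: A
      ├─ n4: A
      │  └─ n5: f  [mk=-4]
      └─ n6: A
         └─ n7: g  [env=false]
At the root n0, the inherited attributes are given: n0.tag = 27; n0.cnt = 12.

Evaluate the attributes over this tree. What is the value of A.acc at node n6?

-6

1. n0.tag = 27  [given at root]
2. n0.cnt = 12  [given at root]
3. n1.lab = false  [S.cnt == S.tag]
4. n1.acc = 3  [S.tag - 24]
5. n1.live = "zq"  ["zq"]
6. n2.idx = 11  [terminal]
7. n3.lab = false  [A₀.acc == d.idx]
8. n3.acc = 11  [if A₀.lab then A₀.acc else d.idx]
9. n3.live = "xzq"  ["x" ++ A₀.live]
10. n4.lab = true  [A₀.acc > 10]
11. n4.acc = 30  [A₀.acc * -2 + 52]
12. n4.live = "uxzq"  ["u" ++ A₀.live]
13. n5.mk = -4  [terminal]
14. n4.key = true  [A.lab == true]
15. n6.lab = true  [A₁.key or A₀.lab]
16. n6.acc = -6  [A₀.acc - 17]
17. n6.live = "xzqp"  [A₀.live ++ "p"]
18. n7.env = false  [terminal]
19. n6.key = false  [A.lab == false]
20. n3.key = true  [A₀.lab == false]
21. n1.key = true  [true]
22. n0.lim = -1  [S.cnt + S.tag - 40]
23. n0.hot = "uk"  ["uk"]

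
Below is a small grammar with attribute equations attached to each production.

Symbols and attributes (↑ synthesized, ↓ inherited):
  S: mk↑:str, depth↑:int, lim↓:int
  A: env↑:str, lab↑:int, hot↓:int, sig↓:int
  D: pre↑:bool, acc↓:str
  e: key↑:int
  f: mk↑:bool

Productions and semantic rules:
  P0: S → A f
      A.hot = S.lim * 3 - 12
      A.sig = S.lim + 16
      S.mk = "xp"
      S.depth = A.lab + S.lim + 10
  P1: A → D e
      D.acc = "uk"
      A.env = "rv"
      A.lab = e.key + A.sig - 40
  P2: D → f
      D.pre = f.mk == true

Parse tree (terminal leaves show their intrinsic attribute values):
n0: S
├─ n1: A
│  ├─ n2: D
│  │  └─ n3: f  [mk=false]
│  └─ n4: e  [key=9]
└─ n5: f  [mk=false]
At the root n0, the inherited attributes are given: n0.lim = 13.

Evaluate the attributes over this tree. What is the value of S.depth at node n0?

1. n0.lim = 13  [given at root]
2. n1.hot = 27  [S.lim * 3 - 12]
3. n1.sig = 29  [S.lim + 16]
4. n2.acc = "uk"  ["uk"]
5. n3.mk = false  [terminal]
6. n2.pre = false  [f.mk == true]
7. n4.key = 9  [terminal]
8. n1.env = "rv"  ["rv"]
9. n1.lab = -2  [e.key + A.sig - 40]
10. n5.mk = false  [terminal]
11. n0.mk = "xp"  ["xp"]
12. n0.depth = 21  [A.lab + S.lim + 10]

21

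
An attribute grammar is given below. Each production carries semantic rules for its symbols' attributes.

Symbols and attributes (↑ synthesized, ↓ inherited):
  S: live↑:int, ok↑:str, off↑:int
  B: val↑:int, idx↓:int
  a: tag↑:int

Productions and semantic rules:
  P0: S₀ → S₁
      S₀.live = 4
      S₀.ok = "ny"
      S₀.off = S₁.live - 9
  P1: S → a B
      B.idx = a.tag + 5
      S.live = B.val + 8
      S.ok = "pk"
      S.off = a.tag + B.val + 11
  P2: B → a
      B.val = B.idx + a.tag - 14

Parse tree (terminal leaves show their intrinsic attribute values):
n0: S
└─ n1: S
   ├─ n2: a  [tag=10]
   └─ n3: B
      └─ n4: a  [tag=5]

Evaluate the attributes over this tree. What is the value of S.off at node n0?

1. n2.tag = 10  [terminal]
2. n3.idx = 15  [a.tag + 5]
3. n4.tag = 5  [terminal]
4. n3.val = 6  [B.idx + a.tag - 14]
5. n1.live = 14  [B.val + 8]
6. n1.ok = "pk"  ["pk"]
7. n1.off = 27  [a.tag + B.val + 11]
8. n0.live = 4  [4]
9. n0.ok = "ny"  ["ny"]
10. n0.off = 5  [S₁.live - 9]

5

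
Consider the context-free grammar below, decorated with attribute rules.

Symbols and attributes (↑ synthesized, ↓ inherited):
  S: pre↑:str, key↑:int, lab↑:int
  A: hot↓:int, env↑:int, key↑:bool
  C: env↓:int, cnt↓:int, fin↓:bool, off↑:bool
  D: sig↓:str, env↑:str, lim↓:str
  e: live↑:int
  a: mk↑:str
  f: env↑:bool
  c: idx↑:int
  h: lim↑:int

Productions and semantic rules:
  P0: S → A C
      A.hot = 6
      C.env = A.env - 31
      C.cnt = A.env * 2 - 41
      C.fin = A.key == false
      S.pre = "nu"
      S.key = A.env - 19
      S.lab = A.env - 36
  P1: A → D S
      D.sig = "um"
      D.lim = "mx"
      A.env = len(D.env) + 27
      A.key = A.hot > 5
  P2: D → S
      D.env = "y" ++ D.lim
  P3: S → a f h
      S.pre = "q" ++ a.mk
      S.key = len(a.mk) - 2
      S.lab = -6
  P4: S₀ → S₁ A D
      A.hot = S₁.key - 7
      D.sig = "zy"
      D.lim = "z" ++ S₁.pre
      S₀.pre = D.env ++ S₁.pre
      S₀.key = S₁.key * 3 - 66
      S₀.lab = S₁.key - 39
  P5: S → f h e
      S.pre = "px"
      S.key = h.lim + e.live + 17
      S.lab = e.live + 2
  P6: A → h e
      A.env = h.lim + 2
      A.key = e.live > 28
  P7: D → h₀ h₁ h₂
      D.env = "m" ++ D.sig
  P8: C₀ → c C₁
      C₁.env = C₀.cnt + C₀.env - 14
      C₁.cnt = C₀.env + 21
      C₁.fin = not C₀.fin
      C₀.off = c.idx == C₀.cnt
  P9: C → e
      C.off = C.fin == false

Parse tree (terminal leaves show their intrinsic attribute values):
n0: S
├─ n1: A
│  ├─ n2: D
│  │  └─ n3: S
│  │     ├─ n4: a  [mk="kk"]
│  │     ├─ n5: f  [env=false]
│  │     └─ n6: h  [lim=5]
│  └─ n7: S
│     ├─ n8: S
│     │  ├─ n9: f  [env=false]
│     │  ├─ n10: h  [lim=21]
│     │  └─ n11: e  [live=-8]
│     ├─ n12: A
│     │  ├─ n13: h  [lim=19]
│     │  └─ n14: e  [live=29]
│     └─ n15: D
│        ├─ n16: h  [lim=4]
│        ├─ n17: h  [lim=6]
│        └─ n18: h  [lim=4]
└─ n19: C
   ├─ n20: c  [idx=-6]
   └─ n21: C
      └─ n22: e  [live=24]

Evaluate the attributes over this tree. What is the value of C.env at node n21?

1. n1.hot = 6  [6]
2. n2.sig = "um"  ["um"]
3. n2.lim = "mx"  ["mx"]
4. n4.mk = "kk"  [terminal]
5. n5.env = false  [terminal]
6. n6.lim = 5  [terminal]
7. n3.pre = "qkk"  ["q" ++ a.mk]
8. n3.key = 0  [len(a.mk) - 2]
9. n3.lab = -6  [-6]
10. n2.env = "ymx"  ["y" ++ D.lim]
11. n9.env = false  [terminal]
12. n10.lim = 21  [terminal]
13. n11.live = -8  [terminal]
14. n8.pre = "px"  ["px"]
15. n8.key = 30  [h.lim + e.live + 17]
16. n8.lab = -6  [e.live + 2]
17. n12.hot = 23  [S₁.key - 7]
18. n13.lim = 19  [terminal]
19. n14.live = 29  [terminal]
20. n12.env = 21  [h.lim + 2]
21. n12.key = true  [e.live > 28]
22. n15.sig = "zy"  ["zy"]
23. n15.lim = "zpx"  ["z" ++ S₁.pre]
24. n16.lim = 4  [terminal]
25. n17.lim = 6  [terminal]
26. n18.lim = 4  [terminal]
27. n15.env = "mzy"  ["m" ++ D.sig]
28. n7.pre = "mzypx"  [D.env ++ S₁.pre]
29. n7.key = 24  [S₁.key * 3 - 66]
30. n7.lab = -9  [S₁.key - 39]
31. n1.env = 30  [len(D.env) + 27]
32. n1.key = true  [A.hot > 5]
33. n19.env = -1  [A.env - 31]
34. n19.cnt = 19  [A.env * 2 - 41]
35. n19.fin = false  [A.key == false]
36. n20.idx = -6  [terminal]
37. n21.env = 4  [C₀.cnt + C₀.env - 14]
38. n21.cnt = 20  [C₀.env + 21]
39. n21.fin = true  [not C₀.fin]
40. n22.live = 24  [terminal]
41. n21.off = false  [C.fin == false]
42. n19.off = false  [c.idx == C₀.cnt]
43. n0.pre = "nu"  ["nu"]
44. n0.key = 11  [A.env - 19]
45. n0.lab = -6  [A.env - 36]

4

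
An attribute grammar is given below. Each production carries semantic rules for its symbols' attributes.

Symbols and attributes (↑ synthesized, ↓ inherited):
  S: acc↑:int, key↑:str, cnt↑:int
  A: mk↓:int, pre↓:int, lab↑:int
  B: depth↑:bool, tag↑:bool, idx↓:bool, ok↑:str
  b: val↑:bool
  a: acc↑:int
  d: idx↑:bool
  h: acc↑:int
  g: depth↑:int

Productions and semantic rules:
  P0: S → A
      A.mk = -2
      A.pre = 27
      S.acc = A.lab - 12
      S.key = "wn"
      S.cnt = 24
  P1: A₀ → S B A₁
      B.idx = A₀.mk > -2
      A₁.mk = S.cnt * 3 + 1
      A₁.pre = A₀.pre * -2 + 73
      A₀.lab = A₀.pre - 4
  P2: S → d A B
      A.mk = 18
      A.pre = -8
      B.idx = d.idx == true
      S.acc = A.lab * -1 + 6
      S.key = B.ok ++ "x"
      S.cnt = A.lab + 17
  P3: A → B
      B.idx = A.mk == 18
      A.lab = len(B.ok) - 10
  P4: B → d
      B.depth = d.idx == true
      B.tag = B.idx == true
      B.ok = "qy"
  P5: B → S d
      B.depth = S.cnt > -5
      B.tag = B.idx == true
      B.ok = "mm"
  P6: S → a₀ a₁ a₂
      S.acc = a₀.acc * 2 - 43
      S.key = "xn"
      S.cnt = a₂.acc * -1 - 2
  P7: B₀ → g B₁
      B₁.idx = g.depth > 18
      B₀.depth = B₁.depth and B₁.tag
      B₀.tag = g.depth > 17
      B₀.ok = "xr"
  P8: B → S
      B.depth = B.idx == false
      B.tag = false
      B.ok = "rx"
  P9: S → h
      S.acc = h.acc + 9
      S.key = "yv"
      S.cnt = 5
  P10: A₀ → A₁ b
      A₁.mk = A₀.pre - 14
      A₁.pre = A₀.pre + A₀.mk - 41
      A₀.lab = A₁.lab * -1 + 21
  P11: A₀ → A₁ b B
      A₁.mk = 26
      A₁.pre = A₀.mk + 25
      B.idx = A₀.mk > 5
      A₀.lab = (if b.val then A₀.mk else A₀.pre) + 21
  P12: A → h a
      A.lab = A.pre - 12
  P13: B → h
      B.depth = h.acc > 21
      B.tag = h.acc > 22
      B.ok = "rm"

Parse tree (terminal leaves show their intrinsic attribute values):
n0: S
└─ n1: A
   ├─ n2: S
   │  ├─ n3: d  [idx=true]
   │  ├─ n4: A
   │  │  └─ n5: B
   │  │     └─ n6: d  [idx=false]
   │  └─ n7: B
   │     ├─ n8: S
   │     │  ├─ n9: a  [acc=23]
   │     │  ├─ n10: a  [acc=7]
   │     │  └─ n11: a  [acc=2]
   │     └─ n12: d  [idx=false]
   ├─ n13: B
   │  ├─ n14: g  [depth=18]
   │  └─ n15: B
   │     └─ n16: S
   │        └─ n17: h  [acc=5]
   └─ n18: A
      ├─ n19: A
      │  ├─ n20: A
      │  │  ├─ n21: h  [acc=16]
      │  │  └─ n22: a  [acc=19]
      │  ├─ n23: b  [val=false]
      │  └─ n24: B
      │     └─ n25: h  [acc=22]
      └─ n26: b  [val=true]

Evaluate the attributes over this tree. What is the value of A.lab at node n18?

1. n1.mk = -2  [-2]
2. n1.pre = 27  [27]
3. n3.idx = true  [terminal]
4. n4.mk = 18  [18]
5. n4.pre = -8  [-8]
6. n5.idx = true  [A.mk == 18]
7. n6.idx = false  [terminal]
8. n5.depth = false  [d.idx == true]
9. n5.tag = true  [B.idx == true]
10. n5.ok = "qy"  ["qy"]
11. n4.lab = -8  [len(B.ok) - 10]
12. n7.idx = true  [d.idx == true]
13. n9.acc = 23  [terminal]
14. n10.acc = 7  [terminal]
15. n11.acc = 2  [terminal]
16. n8.acc = 3  [a₀.acc * 2 - 43]
17. n8.key = "xn"  ["xn"]
18. n8.cnt = -4  [a₂.acc * -1 - 2]
19. n12.idx = false  [terminal]
20. n7.depth = true  [S.cnt > -5]
21. n7.tag = true  [B.idx == true]
22. n7.ok = "mm"  ["mm"]
23. n2.acc = 14  [A.lab * -1 + 6]
24. n2.key = "mmx"  [B.ok ++ "x"]
25. n2.cnt = 9  [A.lab + 17]
26. n13.idx = false  [A₀.mk > -2]
27. n14.depth = 18  [terminal]
28. n15.idx = false  [g.depth > 18]
29. n17.acc = 5  [terminal]
30. n16.acc = 14  [h.acc + 9]
31. n16.key = "yv"  ["yv"]
32. n16.cnt = 5  [5]
33. n15.depth = true  [B.idx == false]
34. n15.tag = false  [false]
35. n15.ok = "rx"  ["rx"]
36. n13.depth = false  [B₁.depth and B₁.tag]
37. n13.tag = true  [g.depth > 17]
38. n13.ok = "xr"  ["xr"]
39. n18.mk = 28  [S.cnt * 3 + 1]
40. n18.pre = 19  [A₀.pre * -2 + 73]
41. n19.mk = 5  [A₀.pre - 14]
42. n19.pre = 6  [A₀.pre + A₀.mk - 41]
43. n20.mk = 26  [26]
44. n20.pre = 30  [A₀.mk + 25]
45. n21.acc = 16  [terminal]
46. n22.acc = 19  [terminal]
47. n20.lab = 18  [A.pre - 12]
48. n23.val = false  [terminal]
49. n24.idx = false  [A₀.mk > 5]
50. n25.acc = 22  [terminal]
51. n24.depth = true  [h.acc > 21]
52. n24.tag = false  [h.acc > 22]
53. n24.ok = "rm"  ["rm"]
54. n19.lab = 27  [(if b.val then A₀.mk else A₀.pre) + 21]
55. n26.val = true  [terminal]
56. n18.lab = -6  [A₁.lab * -1 + 21]
57. n1.lab = 23  [A₀.pre - 4]
58. n0.acc = 11  [A.lab - 12]
59. n0.key = "wn"  ["wn"]
60. n0.cnt = 24  [24]

-6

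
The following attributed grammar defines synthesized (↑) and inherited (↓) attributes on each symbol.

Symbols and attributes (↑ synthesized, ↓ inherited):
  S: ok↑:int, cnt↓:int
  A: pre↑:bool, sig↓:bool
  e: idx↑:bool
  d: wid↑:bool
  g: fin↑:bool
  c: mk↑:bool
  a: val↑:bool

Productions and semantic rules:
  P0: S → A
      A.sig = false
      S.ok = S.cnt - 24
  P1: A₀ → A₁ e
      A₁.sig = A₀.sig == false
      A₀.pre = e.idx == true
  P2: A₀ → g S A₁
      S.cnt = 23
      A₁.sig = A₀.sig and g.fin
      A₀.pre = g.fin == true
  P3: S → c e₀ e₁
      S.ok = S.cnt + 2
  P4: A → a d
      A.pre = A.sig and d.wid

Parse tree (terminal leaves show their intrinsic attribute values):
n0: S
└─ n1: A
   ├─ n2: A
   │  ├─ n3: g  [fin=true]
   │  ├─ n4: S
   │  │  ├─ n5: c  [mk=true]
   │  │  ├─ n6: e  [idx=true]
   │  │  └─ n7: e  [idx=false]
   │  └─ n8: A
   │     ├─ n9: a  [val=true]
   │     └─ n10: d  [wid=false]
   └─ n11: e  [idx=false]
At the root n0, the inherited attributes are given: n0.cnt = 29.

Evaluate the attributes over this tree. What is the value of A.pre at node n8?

1. n0.cnt = 29  [given at root]
2. n1.sig = false  [false]
3. n2.sig = true  [A₀.sig == false]
4. n3.fin = true  [terminal]
5. n4.cnt = 23  [23]
6. n5.mk = true  [terminal]
7. n6.idx = true  [terminal]
8. n7.idx = false  [terminal]
9. n4.ok = 25  [S.cnt + 2]
10. n8.sig = true  [A₀.sig and g.fin]
11. n9.val = true  [terminal]
12. n10.wid = false  [terminal]
13. n8.pre = false  [A.sig and d.wid]
14. n2.pre = true  [g.fin == true]
15. n11.idx = false  [terminal]
16. n1.pre = false  [e.idx == true]
17. n0.ok = 5  [S.cnt - 24]

false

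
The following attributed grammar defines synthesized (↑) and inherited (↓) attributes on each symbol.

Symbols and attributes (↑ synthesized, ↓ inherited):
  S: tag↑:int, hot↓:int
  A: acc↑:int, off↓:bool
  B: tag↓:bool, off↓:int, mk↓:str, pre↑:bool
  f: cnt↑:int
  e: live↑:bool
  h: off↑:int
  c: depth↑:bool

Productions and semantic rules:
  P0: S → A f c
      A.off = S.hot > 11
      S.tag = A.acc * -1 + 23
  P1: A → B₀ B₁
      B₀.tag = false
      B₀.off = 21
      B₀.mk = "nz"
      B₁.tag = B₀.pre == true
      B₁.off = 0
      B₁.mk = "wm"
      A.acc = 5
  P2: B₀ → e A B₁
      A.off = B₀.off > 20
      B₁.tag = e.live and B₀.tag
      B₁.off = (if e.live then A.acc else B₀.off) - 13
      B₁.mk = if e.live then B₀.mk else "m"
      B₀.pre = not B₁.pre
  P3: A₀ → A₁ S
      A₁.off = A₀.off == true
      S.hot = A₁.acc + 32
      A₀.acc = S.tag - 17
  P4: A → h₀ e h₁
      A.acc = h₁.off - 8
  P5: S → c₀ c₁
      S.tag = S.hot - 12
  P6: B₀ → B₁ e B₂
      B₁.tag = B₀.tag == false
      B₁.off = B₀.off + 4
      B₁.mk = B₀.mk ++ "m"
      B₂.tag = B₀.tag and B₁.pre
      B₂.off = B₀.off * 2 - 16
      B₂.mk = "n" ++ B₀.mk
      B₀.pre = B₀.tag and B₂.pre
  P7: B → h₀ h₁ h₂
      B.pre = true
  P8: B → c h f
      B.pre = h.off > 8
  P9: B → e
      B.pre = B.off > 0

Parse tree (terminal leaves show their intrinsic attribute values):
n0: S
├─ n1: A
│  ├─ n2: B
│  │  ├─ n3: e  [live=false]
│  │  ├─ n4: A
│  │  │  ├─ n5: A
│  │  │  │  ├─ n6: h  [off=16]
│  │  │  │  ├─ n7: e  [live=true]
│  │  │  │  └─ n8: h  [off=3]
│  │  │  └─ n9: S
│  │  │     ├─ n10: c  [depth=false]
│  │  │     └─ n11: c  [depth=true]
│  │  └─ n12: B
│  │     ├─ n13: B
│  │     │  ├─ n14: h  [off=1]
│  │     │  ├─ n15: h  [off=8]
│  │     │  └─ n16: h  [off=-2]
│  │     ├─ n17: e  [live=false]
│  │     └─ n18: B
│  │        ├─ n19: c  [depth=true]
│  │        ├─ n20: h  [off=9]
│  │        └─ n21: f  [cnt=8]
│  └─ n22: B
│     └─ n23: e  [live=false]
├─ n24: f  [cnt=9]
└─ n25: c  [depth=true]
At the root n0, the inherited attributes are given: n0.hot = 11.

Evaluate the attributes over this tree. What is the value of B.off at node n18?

0

1. n0.hot = 11  [given at root]
2. n1.off = false  [S.hot > 11]
3. n2.tag = false  [false]
4. n2.off = 21  [21]
5. n2.mk = "nz"  ["nz"]
6. n3.live = false  [terminal]
7. n4.off = true  [B₀.off > 20]
8. n5.off = true  [A₀.off == true]
9. n6.off = 16  [terminal]
10. n7.live = true  [terminal]
11. n8.off = 3  [terminal]
12. n5.acc = -5  [h₁.off - 8]
13. n9.hot = 27  [A₁.acc + 32]
14. n10.depth = false  [terminal]
15. n11.depth = true  [terminal]
16. n9.tag = 15  [S.hot - 12]
17. n4.acc = -2  [S.tag - 17]
18. n12.tag = false  [e.live and B₀.tag]
19. n12.off = 8  [(if e.live then A.acc else B₀.off) - 13]
20. n12.mk = "m"  [if e.live then B₀.mk else "m"]
21. n13.tag = true  [B₀.tag == false]
22. n13.off = 12  [B₀.off + 4]
23. n13.mk = "mm"  [B₀.mk ++ "m"]
24. n14.off = 1  [terminal]
25. n15.off = 8  [terminal]
26. n16.off = -2  [terminal]
27. n13.pre = true  [true]
28. n17.live = false  [terminal]
29. n18.tag = false  [B₀.tag and B₁.pre]
30. n18.off = 0  [B₀.off * 2 - 16]
31. n18.mk = "nm"  ["n" ++ B₀.mk]
32. n19.depth = true  [terminal]
33. n20.off = 9  [terminal]
34. n21.cnt = 8  [terminal]
35. n18.pre = true  [h.off > 8]
36. n12.pre = false  [B₀.tag and B₂.pre]
37. n2.pre = true  [not B₁.pre]
38. n22.tag = true  [B₀.pre == true]
39. n22.off = 0  [0]
40. n22.mk = "wm"  ["wm"]
41. n23.live = false  [terminal]
42. n22.pre = false  [B.off > 0]
43. n1.acc = 5  [5]
44. n24.cnt = 9  [terminal]
45. n25.depth = true  [terminal]
46. n0.tag = 18  [A.acc * -1 + 23]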